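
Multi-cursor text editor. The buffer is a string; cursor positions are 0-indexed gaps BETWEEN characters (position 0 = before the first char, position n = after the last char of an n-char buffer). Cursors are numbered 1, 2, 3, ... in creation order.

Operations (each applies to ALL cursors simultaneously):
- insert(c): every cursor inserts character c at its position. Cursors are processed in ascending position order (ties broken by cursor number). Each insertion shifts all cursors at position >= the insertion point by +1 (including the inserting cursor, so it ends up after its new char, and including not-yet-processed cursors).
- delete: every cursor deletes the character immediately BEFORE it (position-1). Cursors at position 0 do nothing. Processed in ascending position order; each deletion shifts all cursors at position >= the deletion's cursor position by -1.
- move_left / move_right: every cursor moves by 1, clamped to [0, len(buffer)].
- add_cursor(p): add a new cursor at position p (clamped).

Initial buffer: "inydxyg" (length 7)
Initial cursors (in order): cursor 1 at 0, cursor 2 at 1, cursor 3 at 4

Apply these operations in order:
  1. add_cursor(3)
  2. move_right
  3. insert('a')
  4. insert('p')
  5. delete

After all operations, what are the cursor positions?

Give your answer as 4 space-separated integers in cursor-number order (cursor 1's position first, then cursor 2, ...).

Answer: 2 4 9 7

Derivation:
After op 1 (add_cursor(3)): buffer="inydxyg" (len 7), cursors c1@0 c2@1 c4@3 c3@4, authorship .......
After op 2 (move_right): buffer="inydxyg" (len 7), cursors c1@1 c2@2 c4@4 c3@5, authorship .......
After op 3 (insert('a')): buffer="ianaydaxayg" (len 11), cursors c1@2 c2@4 c4@7 c3@9, authorship .1.2..4.3..
After op 4 (insert('p')): buffer="iapnapydapxapyg" (len 15), cursors c1@3 c2@6 c4@10 c3@13, authorship .11.22..44.33..
After op 5 (delete): buffer="ianaydaxayg" (len 11), cursors c1@2 c2@4 c4@7 c3@9, authorship .1.2..4.3..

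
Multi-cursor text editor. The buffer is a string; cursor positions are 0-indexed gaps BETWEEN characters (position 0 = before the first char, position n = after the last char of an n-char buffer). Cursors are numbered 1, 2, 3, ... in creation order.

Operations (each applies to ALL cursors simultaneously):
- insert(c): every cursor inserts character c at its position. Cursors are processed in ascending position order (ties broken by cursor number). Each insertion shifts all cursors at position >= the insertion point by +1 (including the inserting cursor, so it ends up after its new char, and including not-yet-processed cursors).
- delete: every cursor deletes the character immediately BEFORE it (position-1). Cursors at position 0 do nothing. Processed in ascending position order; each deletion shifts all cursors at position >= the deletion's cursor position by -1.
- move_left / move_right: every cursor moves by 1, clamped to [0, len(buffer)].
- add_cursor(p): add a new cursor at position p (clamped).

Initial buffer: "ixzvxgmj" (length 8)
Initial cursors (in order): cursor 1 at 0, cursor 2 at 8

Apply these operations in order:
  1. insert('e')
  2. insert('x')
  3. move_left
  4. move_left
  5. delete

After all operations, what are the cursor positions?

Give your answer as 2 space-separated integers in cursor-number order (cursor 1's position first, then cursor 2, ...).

After op 1 (insert('e')): buffer="eixzvxgmje" (len 10), cursors c1@1 c2@10, authorship 1........2
After op 2 (insert('x')): buffer="exixzvxgmjex" (len 12), cursors c1@2 c2@12, authorship 11........22
After op 3 (move_left): buffer="exixzvxgmjex" (len 12), cursors c1@1 c2@11, authorship 11........22
After op 4 (move_left): buffer="exixzvxgmjex" (len 12), cursors c1@0 c2@10, authorship 11........22
After op 5 (delete): buffer="exixzvxgmex" (len 11), cursors c1@0 c2@9, authorship 11.......22

Answer: 0 9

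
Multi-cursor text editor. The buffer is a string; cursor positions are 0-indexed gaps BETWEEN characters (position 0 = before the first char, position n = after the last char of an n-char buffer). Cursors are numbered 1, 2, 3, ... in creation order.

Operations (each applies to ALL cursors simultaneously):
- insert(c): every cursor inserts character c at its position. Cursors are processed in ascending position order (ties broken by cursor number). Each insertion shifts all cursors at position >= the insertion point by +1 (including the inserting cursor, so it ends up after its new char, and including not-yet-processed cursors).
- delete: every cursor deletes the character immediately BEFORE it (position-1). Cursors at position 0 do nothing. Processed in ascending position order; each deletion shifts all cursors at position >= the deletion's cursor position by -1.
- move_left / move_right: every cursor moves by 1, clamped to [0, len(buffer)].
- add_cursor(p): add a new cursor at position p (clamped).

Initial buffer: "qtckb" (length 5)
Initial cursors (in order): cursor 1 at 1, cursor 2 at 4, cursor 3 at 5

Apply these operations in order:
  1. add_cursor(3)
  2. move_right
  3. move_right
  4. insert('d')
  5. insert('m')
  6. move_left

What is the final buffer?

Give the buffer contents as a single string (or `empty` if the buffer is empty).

Answer: qtcdmkbdddmmm

Derivation:
After op 1 (add_cursor(3)): buffer="qtckb" (len 5), cursors c1@1 c4@3 c2@4 c3@5, authorship .....
After op 2 (move_right): buffer="qtckb" (len 5), cursors c1@2 c4@4 c2@5 c3@5, authorship .....
After op 3 (move_right): buffer="qtckb" (len 5), cursors c1@3 c2@5 c3@5 c4@5, authorship .....
After op 4 (insert('d')): buffer="qtcdkbddd" (len 9), cursors c1@4 c2@9 c3@9 c4@9, authorship ...1..234
After op 5 (insert('m')): buffer="qtcdmkbdddmmm" (len 13), cursors c1@5 c2@13 c3@13 c4@13, authorship ...11..234234
After op 6 (move_left): buffer="qtcdmkbdddmmm" (len 13), cursors c1@4 c2@12 c3@12 c4@12, authorship ...11..234234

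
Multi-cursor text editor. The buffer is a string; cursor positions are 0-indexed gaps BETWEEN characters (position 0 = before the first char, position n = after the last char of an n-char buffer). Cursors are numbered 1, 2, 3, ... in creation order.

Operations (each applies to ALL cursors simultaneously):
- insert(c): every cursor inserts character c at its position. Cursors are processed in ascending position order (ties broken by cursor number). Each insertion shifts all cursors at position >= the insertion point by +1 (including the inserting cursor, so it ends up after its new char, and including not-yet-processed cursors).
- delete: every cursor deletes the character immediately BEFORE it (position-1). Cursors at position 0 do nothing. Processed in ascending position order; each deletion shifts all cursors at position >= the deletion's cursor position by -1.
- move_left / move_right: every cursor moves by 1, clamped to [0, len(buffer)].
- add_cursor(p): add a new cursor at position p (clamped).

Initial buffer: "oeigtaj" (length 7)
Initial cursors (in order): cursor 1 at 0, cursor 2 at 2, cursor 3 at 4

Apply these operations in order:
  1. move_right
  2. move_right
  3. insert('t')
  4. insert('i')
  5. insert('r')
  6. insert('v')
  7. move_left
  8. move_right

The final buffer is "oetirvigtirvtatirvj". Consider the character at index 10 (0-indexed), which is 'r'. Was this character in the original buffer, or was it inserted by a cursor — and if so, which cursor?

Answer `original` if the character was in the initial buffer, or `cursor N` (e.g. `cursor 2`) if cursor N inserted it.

Answer: cursor 2

Derivation:
After op 1 (move_right): buffer="oeigtaj" (len 7), cursors c1@1 c2@3 c3@5, authorship .......
After op 2 (move_right): buffer="oeigtaj" (len 7), cursors c1@2 c2@4 c3@6, authorship .......
After op 3 (insert('t')): buffer="oetigttatj" (len 10), cursors c1@3 c2@6 c3@9, authorship ..1..2..3.
After op 4 (insert('i')): buffer="oetiigtitatij" (len 13), cursors c1@4 c2@8 c3@12, authorship ..11..22..33.
After op 5 (insert('r')): buffer="oetirigtirtatirj" (len 16), cursors c1@5 c2@10 c3@15, authorship ..111..222..333.
After op 6 (insert('v')): buffer="oetirvigtirvtatirvj" (len 19), cursors c1@6 c2@12 c3@18, authorship ..1111..2222..3333.
After op 7 (move_left): buffer="oetirvigtirvtatirvj" (len 19), cursors c1@5 c2@11 c3@17, authorship ..1111..2222..3333.
After op 8 (move_right): buffer="oetirvigtirvtatirvj" (len 19), cursors c1@6 c2@12 c3@18, authorship ..1111..2222..3333.
Authorship (.=original, N=cursor N): . . 1 1 1 1 . . 2 2 2 2 . . 3 3 3 3 .
Index 10: author = 2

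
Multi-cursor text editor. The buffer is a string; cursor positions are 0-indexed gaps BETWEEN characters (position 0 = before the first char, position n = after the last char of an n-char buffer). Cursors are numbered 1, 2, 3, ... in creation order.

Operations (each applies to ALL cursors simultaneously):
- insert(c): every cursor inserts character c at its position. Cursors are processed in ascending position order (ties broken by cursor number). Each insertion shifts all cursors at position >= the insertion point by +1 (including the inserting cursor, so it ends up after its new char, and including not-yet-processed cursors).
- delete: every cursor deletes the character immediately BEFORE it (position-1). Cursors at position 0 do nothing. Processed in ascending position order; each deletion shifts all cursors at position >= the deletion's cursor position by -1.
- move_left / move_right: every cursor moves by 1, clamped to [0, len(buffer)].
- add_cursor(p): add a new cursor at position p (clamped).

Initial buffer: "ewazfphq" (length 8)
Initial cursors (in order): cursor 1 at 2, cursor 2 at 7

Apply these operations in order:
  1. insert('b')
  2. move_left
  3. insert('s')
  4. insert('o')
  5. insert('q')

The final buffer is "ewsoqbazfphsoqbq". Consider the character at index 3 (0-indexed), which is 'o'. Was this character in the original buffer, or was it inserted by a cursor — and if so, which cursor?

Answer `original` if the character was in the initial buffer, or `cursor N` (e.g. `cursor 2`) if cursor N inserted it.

Answer: cursor 1

Derivation:
After op 1 (insert('b')): buffer="ewbazfphbq" (len 10), cursors c1@3 c2@9, authorship ..1.....2.
After op 2 (move_left): buffer="ewbazfphbq" (len 10), cursors c1@2 c2@8, authorship ..1.....2.
After op 3 (insert('s')): buffer="ewsbazfphsbq" (len 12), cursors c1@3 c2@10, authorship ..11.....22.
After op 4 (insert('o')): buffer="ewsobazfphsobq" (len 14), cursors c1@4 c2@12, authorship ..111.....222.
After op 5 (insert('q')): buffer="ewsoqbazfphsoqbq" (len 16), cursors c1@5 c2@14, authorship ..1111.....2222.
Authorship (.=original, N=cursor N): . . 1 1 1 1 . . . . . 2 2 2 2 .
Index 3: author = 1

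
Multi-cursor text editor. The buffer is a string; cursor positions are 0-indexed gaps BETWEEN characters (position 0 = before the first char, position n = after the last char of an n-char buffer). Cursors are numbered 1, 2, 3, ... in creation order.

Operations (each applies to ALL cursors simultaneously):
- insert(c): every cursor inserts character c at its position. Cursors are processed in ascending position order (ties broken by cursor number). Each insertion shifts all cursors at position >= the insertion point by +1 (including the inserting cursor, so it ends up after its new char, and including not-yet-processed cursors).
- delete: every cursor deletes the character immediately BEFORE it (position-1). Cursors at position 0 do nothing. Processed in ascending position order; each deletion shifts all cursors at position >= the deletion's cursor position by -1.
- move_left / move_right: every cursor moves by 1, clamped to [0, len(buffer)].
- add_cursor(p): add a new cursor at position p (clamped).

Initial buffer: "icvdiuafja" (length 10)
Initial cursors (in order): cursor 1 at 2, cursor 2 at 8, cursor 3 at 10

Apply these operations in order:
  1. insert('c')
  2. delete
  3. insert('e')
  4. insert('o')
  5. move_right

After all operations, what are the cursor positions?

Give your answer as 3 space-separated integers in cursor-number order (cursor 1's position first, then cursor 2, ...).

Answer: 5 13 16

Derivation:
After op 1 (insert('c')): buffer="iccvdiuafcjac" (len 13), cursors c1@3 c2@10 c3@13, authorship ..1......2..3
After op 2 (delete): buffer="icvdiuafja" (len 10), cursors c1@2 c2@8 c3@10, authorship ..........
After op 3 (insert('e')): buffer="icevdiuafejae" (len 13), cursors c1@3 c2@10 c3@13, authorship ..1......2..3
After op 4 (insert('o')): buffer="iceovdiuafeojaeo" (len 16), cursors c1@4 c2@12 c3@16, authorship ..11......22..33
After op 5 (move_right): buffer="iceovdiuafeojaeo" (len 16), cursors c1@5 c2@13 c3@16, authorship ..11......22..33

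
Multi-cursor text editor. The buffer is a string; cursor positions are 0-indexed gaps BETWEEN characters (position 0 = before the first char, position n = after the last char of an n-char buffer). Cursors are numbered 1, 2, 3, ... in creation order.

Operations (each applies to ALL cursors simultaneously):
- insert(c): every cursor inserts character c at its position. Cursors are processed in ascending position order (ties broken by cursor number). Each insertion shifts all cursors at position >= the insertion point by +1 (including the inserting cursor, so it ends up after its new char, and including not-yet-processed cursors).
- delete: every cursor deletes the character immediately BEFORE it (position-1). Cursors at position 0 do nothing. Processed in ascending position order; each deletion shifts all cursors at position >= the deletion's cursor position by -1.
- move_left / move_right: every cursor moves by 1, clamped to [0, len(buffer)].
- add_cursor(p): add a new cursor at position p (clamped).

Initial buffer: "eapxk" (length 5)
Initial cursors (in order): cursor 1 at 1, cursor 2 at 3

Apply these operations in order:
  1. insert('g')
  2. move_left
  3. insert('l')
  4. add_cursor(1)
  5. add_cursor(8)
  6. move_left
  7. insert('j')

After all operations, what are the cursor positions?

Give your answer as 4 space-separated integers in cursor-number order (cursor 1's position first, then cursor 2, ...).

Answer: 3 8 1 11

Derivation:
After op 1 (insert('g')): buffer="egapgxk" (len 7), cursors c1@2 c2@5, authorship .1..2..
After op 2 (move_left): buffer="egapgxk" (len 7), cursors c1@1 c2@4, authorship .1..2..
After op 3 (insert('l')): buffer="elgaplgxk" (len 9), cursors c1@2 c2@6, authorship .11..22..
After op 4 (add_cursor(1)): buffer="elgaplgxk" (len 9), cursors c3@1 c1@2 c2@6, authorship .11..22..
After op 5 (add_cursor(8)): buffer="elgaplgxk" (len 9), cursors c3@1 c1@2 c2@6 c4@8, authorship .11..22..
After op 6 (move_left): buffer="elgaplgxk" (len 9), cursors c3@0 c1@1 c2@5 c4@7, authorship .11..22..
After op 7 (insert('j')): buffer="jejlgapjlgjxk" (len 13), cursors c3@1 c1@3 c2@8 c4@11, authorship 3.111..2224..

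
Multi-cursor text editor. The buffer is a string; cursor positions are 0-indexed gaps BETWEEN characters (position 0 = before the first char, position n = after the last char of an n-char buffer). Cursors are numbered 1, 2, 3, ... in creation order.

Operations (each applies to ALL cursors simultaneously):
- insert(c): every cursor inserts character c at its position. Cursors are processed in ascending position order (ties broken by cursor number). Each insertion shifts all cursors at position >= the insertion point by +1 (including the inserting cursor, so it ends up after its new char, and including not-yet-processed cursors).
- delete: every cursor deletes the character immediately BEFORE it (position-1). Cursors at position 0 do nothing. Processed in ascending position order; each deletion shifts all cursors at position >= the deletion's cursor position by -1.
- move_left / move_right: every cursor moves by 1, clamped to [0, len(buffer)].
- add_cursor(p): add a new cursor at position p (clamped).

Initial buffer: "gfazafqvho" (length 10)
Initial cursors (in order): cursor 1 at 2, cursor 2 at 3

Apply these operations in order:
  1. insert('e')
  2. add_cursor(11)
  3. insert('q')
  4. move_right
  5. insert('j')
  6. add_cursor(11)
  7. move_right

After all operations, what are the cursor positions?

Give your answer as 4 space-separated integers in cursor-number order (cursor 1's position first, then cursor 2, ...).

After op 1 (insert('e')): buffer="gfeaezafqvho" (len 12), cursors c1@3 c2@5, authorship ..1.2.......
After op 2 (add_cursor(11)): buffer="gfeaezafqvho" (len 12), cursors c1@3 c2@5 c3@11, authorship ..1.2.......
After op 3 (insert('q')): buffer="gfeqaeqzafqvhqo" (len 15), cursors c1@4 c2@7 c3@14, authorship ..11.22......3.
After op 4 (move_right): buffer="gfeqaeqzafqvhqo" (len 15), cursors c1@5 c2@8 c3@15, authorship ..11.22......3.
After op 5 (insert('j')): buffer="gfeqajeqzjafqvhqoj" (len 18), cursors c1@6 c2@10 c3@18, authorship ..11.122.2.....3.3
After op 6 (add_cursor(11)): buffer="gfeqajeqzjafqvhqoj" (len 18), cursors c1@6 c2@10 c4@11 c3@18, authorship ..11.122.2.....3.3
After op 7 (move_right): buffer="gfeqajeqzjafqvhqoj" (len 18), cursors c1@7 c2@11 c4@12 c3@18, authorship ..11.122.2.....3.3

Answer: 7 11 18 12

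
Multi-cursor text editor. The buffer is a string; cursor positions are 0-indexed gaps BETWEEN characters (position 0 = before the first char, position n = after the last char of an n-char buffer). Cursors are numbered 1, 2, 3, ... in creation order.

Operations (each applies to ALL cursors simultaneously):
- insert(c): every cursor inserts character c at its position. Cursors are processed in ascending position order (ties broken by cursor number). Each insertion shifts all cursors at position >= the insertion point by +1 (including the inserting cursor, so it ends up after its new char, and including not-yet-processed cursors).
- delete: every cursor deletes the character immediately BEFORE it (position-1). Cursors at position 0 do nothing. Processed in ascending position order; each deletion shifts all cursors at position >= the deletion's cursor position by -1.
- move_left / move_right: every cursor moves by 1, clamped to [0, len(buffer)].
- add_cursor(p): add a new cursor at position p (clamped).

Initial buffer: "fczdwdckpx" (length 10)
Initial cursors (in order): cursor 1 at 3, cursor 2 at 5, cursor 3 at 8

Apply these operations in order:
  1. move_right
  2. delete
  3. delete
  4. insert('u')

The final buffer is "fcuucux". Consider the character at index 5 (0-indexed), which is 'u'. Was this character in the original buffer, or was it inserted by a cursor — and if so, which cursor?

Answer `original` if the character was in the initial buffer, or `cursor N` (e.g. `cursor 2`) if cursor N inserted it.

Answer: cursor 3

Derivation:
After op 1 (move_right): buffer="fczdwdckpx" (len 10), cursors c1@4 c2@6 c3@9, authorship ..........
After op 2 (delete): buffer="fczwckx" (len 7), cursors c1@3 c2@4 c3@6, authorship .......
After op 3 (delete): buffer="fccx" (len 4), cursors c1@2 c2@2 c3@3, authorship ....
After op 4 (insert('u')): buffer="fcuucux" (len 7), cursors c1@4 c2@4 c3@6, authorship ..12.3.
Authorship (.=original, N=cursor N): . . 1 2 . 3 .
Index 5: author = 3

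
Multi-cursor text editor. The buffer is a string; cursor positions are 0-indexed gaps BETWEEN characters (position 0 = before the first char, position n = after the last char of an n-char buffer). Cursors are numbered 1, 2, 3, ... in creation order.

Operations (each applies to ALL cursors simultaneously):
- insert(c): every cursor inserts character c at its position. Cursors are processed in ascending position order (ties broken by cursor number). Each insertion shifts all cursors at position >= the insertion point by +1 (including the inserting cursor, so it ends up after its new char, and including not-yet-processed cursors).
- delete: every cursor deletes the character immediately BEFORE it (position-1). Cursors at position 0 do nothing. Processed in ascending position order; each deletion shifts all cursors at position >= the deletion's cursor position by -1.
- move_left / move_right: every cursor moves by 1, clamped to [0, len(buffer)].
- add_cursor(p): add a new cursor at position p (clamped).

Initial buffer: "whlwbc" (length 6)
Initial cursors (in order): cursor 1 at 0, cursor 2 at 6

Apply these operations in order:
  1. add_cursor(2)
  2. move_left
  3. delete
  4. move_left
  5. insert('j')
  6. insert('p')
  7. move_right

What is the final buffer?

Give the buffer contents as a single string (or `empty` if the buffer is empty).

Answer: jjpphljpwc

Derivation:
After op 1 (add_cursor(2)): buffer="whlwbc" (len 6), cursors c1@0 c3@2 c2@6, authorship ......
After op 2 (move_left): buffer="whlwbc" (len 6), cursors c1@0 c3@1 c2@5, authorship ......
After op 3 (delete): buffer="hlwc" (len 4), cursors c1@0 c3@0 c2@3, authorship ....
After op 4 (move_left): buffer="hlwc" (len 4), cursors c1@0 c3@0 c2@2, authorship ....
After op 5 (insert('j')): buffer="jjhljwc" (len 7), cursors c1@2 c3@2 c2@5, authorship 13..2..
After op 6 (insert('p')): buffer="jjpphljpwc" (len 10), cursors c1@4 c3@4 c2@8, authorship 1313..22..
After op 7 (move_right): buffer="jjpphljpwc" (len 10), cursors c1@5 c3@5 c2@9, authorship 1313..22..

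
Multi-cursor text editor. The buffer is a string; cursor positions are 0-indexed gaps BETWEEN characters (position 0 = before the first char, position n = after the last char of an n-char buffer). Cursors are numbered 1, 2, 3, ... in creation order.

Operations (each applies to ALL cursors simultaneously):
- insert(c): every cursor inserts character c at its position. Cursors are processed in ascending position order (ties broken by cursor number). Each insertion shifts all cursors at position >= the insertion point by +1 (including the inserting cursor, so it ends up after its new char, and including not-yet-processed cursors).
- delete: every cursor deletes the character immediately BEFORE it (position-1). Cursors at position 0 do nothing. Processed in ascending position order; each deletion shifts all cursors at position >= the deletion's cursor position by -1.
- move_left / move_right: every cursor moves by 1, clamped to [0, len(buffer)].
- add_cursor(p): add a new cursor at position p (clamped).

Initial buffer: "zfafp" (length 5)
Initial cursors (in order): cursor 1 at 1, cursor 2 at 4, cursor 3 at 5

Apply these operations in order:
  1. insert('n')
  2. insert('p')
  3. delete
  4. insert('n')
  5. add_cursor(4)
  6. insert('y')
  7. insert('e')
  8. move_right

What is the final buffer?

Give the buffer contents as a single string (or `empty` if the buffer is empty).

After op 1 (insert('n')): buffer="znfafnpn" (len 8), cursors c1@2 c2@6 c3@8, authorship .1...2.3
After op 2 (insert('p')): buffer="znpfafnppnp" (len 11), cursors c1@3 c2@8 c3@11, authorship .11...22.33
After op 3 (delete): buffer="znfafnpn" (len 8), cursors c1@2 c2@6 c3@8, authorship .1...2.3
After op 4 (insert('n')): buffer="znnfafnnpnn" (len 11), cursors c1@3 c2@8 c3@11, authorship .11...22.33
After op 5 (add_cursor(4)): buffer="znnfafnnpnn" (len 11), cursors c1@3 c4@4 c2@8 c3@11, authorship .11...22.33
After op 6 (insert('y')): buffer="znnyfyafnnypnny" (len 15), cursors c1@4 c4@6 c2@11 c3@15, authorship .111.4..222.333
After op 7 (insert('e')): buffer="znnyefyeafnnyepnnye" (len 19), cursors c1@5 c4@8 c2@14 c3@19, authorship .1111.44..2222.3333
After op 8 (move_right): buffer="znnyefyeafnnyepnnye" (len 19), cursors c1@6 c4@9 c2@15 c3@19, authorship .1111.44..2222.3333

Answer: znnyefyeafnnyepnnye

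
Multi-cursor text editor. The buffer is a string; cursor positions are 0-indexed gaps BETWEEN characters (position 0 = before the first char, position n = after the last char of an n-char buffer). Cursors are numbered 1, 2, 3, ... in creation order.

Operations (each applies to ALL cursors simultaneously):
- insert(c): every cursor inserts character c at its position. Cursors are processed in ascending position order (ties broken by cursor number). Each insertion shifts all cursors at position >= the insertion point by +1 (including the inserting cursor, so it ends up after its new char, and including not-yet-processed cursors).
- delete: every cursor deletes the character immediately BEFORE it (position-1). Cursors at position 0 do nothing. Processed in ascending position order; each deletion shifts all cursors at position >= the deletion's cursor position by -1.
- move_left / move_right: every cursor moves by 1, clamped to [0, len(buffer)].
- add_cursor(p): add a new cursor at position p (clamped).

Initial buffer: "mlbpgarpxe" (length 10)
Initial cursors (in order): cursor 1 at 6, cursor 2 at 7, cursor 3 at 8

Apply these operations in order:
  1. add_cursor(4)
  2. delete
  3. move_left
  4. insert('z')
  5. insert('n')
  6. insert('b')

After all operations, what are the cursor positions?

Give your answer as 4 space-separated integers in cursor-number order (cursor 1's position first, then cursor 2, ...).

Answer: 15 15 15 5

Derivation:
After op 1 (add_cursor(4)): buffer="mlbpgarpxe" (len 10), cursors c4@4 c1@6 c2@7 c3@8, authorship ..........
After op 2 (delete): buffer="mlbgxe" (len 6), cursors c4@3 c1@4 c2@4 c3@4, authorship ......
After op 3 (move_left): buffer="mlbgxe" (len 6), cursors c4@2 c1@3 c2@3 c3@3, authorship ......
After op 4 (insert('z')): buffer="mlzbzzzgxe" (len 10), cursors c4@3 c1@7 c2@7 c3@7, authorship ..4.123...
After op 5 (insert('n')): buffer="mlznbzzznnngxe" (len 14), cursors c4@4 c1@11 c2@11 c3@11, authorship ..44.123123...
After op 6 (insert('b')): buffer="mlznbbzzznnnbbbgxe" (len 18), cursors c4@5 c1@15 c2@15 c3@15, authorship ..444.123123123...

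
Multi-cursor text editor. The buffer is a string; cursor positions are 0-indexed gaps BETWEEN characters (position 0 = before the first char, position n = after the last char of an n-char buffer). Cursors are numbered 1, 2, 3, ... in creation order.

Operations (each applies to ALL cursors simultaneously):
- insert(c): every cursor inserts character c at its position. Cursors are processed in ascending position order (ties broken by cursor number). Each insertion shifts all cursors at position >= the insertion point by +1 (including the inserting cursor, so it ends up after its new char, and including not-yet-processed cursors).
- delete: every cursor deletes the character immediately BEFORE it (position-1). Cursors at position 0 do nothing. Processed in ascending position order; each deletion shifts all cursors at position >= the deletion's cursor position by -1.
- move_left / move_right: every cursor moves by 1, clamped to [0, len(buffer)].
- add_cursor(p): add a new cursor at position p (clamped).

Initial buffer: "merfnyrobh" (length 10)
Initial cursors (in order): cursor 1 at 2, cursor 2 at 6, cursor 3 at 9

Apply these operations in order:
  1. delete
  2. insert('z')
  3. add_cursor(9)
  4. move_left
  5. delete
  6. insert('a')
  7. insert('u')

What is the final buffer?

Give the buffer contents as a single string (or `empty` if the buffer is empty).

Answer: auzrfauzaauuzh

Derivation:
After op 1 (delete): buffer="mrfnroh" (len 7), cursors c1@1 c2@4 c3@6, authorship .......
After op 2 (insert('z')): buffer="mzrfnzrozh" (len 10), cursors c1@2 c2@6 c3@9, authorship .1...2..3.
After op 3 (add_cursor(9)): buffer="mzrfnzrozh" (len 10), cursors c1@2 c2@6 c3@9 c4@9, authorship .1...2..3.
After op 4 (move_left): buffer="mzrfnzrozh" (len 10), cursors c1@1 c2@5 c3@8 c4@8, authorship .1...2..3.
After op 5 (delete): buffer="zrfzzh" (len 6), cursors c1@0 c2@3 c3@4 c4@4, authorship 1..23.
After op 6 (insert('a')): buffer="azrfazaazh" (len 10), cursors c1@1 c2@5 c3@8 c4@8, authorship 11..22343.
After op 7 (insert('u')): buffer="auzrfauzaauuzh" (len 14), cursors c1@2 c2@7 c3@12 c4@12, authorship 111..22234343.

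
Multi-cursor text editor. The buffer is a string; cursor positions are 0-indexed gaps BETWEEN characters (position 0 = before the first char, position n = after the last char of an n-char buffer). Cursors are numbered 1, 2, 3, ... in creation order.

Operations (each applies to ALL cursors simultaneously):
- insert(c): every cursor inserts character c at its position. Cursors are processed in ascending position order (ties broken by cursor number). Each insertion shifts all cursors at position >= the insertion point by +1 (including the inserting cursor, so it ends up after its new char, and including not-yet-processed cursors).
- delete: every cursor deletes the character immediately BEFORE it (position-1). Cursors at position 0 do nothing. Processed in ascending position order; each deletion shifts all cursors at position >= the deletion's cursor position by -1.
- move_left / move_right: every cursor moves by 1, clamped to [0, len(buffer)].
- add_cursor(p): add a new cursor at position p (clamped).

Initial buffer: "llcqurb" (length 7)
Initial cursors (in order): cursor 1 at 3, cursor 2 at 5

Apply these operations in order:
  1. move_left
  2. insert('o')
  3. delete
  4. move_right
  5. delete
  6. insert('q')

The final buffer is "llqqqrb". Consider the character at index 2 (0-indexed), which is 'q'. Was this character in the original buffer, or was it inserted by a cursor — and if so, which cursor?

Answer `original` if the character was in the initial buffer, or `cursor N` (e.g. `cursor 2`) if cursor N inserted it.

Answer: cursor 1

Derivation:
After op 1 (move_left): buffer="llcqurb" (len 7), cursors c1@2 c2@4, authorship .......
After op 2 (insert('o')): buffer="llocqourb" (len 9), cursors c1@3 c2@6, authorship ..1..2...
After op 3 (delete): buffer="llcqurb" (len 7), cursors c1@2 c2@4, authorship .......
After op 4 (move_right): buffer="llcqurb" (len 7), cursors c1@3 c2@5, authorship .......
After op 5 (delete): buffer="llqrb" (len 5), cursors c1@2 c2@3, authorship .....
After op 6 (insert('q')): buffer="llqqqrb" (len 7), cursors c1@3 c2@5, authorship ..1.2..
Authorship (.=original, N=cursor N): . . 1 . 2 . .
Index 2: author = 1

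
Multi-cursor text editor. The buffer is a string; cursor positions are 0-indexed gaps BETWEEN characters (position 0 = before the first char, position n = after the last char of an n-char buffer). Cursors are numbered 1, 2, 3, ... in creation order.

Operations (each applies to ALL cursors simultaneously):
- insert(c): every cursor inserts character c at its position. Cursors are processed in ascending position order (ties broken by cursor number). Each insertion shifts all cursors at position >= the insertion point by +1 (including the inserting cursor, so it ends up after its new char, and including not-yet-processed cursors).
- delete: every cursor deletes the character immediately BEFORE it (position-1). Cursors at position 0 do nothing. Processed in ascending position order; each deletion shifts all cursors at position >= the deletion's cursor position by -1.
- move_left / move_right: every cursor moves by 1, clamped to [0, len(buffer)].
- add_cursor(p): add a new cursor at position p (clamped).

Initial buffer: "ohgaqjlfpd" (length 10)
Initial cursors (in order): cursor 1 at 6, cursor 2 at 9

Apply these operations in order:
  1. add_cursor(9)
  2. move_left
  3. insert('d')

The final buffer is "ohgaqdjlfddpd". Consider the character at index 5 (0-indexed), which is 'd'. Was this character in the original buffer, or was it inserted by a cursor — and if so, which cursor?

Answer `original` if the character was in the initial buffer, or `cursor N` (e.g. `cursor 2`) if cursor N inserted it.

After op 1 (add_cursor(9)): buffer="ohgaqjlfpd" (len 10), cursors c1@6 c2@9 c3@9, authorship ..........
After op 2 (move_left): buffer="ohgaqjlfpd" (len 10), cursors c1@5 c2@8 c3@8, authorship ..........
After op 3 (insert('d')): buffer="ohgaqdjlfddpd" (len 13), cursors c1@6 c2@11 c3@11, authorship .....1...23..
Authorship (.=original, N=cursor N): . . . . . 1 . . . 2 3 . .
Index 5: author = 1

Answer: cursor 1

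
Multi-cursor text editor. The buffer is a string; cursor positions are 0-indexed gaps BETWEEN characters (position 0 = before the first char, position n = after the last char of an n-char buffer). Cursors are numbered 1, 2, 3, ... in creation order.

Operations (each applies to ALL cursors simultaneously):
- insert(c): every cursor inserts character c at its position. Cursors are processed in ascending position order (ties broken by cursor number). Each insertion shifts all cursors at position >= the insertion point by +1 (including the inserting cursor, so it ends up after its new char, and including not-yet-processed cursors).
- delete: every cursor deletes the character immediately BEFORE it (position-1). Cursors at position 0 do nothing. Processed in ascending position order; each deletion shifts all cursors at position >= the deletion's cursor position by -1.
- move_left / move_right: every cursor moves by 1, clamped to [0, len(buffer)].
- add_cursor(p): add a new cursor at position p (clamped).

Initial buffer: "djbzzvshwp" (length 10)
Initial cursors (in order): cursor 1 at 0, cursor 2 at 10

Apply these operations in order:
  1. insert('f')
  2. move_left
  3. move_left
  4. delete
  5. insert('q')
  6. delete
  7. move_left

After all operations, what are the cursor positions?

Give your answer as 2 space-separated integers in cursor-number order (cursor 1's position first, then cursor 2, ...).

After op 1 (insert('f')): buffer="fdjbzzvshwpf" (len 12), cursors c1@1 c2@12, authorship 1..........2
After op 2 (move_left): buffer="fdjbzzvshwpf" (len 12), cursors c1@0 c2@11, authorship 1..........2
After op 3 (move_left): buffer="fdjbzzvshwpf" (len 12), cursors c1@0 c2@10, authorship 1..........2
After op 4 (delete): buffer="fdjbzzvshpf" (len 11), cursors c1@0 c2@9, authorship 1.........2
After op 5 (insert('q')): buffer="qfdjbzzvshqpf" (len 13), cursors c1@1 c2@11, authorship 11........2.2
After op 6 (delete): buffer="fdjbzzvshpf" (len 11), cursors c1@0 c2@9, authorship 1.........2
After op 7 (move_left): buffer="fdjbzzvshpf" (len 11), cursors c1@0 c2@8, authorship 1.........2

Answer: 0 8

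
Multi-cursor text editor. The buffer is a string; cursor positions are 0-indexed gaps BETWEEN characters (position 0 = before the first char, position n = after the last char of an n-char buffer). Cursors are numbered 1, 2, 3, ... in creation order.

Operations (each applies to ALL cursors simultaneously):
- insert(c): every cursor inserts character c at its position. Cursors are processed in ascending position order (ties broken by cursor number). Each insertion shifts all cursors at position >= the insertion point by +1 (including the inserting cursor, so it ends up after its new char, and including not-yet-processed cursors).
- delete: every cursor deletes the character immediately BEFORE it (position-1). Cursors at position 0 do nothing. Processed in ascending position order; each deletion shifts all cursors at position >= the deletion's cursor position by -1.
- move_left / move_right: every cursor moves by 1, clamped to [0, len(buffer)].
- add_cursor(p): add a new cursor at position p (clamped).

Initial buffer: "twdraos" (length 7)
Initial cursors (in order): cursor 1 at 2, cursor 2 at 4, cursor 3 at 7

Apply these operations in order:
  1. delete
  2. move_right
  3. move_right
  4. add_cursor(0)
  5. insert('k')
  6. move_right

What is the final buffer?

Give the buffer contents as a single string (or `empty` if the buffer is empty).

Answer: ktdakokk

Derivation:
After op 1 (delete): buffer="tdao" (len 4), cursors c1@1 c2@2 c3@4, authorship ....
After op 2 (move_right): buffer="tdao" (len 4), cursors c1@2 c2@3 c3@4, authorship ....
After op 3 (move_right): buffer="tdao" (len 4), cursors c1@3 c2@4 c3@4, authorship ....
After op 4 (add_cursor(0)): buffer="tdao" (len 4), cursors c4@0 c1@3 c2@4 c3@4, authorship ....
After op 5 (insert('k')): buffer="ktdakokk" (len 8), cursors c4@1 c1@5 c2@8 c3@8, authorship 4...1.23
After op 6 (move_right): buffer="ktdakokk" (len 8), cursors c4@2 c1@6 c2@8 c3@8, authorship 4...1.23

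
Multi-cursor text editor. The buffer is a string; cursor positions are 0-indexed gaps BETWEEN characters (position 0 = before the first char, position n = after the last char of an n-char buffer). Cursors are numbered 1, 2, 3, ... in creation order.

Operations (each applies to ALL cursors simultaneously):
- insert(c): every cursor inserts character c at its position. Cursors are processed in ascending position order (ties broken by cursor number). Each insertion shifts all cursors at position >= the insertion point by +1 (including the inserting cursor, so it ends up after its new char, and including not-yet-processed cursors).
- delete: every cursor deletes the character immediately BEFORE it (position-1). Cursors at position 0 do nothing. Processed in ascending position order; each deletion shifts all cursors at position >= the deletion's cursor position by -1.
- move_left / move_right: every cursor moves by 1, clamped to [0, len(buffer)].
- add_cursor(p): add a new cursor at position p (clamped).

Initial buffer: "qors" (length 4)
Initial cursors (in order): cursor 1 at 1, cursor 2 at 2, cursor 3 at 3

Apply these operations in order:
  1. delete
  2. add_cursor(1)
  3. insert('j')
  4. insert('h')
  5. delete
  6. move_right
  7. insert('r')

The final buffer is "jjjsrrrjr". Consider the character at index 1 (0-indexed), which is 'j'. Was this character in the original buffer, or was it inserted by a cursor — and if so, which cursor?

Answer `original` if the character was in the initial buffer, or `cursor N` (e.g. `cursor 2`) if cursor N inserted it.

Answer: cursor 2

Derivation:
After op 1 (delete): buffer="s" (len 1), cursors c1@0 c2@0 c3@0, authorship .
After op 2 (add_cursor(1)): buffer="s" (len 1), cursors c1@0 c2@0 c3@0 c4@1, authorship .
After op 3 (insert('j')): buffer="jjjsj" (len 5), cursors c1@3 c2@3 c3@3 c4@5, authorship 123.4
After op 4 (insert('h')): buffer="jjjhhhsjh" (len 9), cursors c1@6 c2@6 c3@6 c4@9, authorship 123123.44
After op 5 (delete): buffer="jjjsj" (len 5), cursors c1@3 c2@3 c3@3 c4@5, authorship 123.4
After op 6 (move_right): buffer="jjjsj" (len 5), cursors c1@4 c2@4 c3@4 c4@5, authorship 123.4
After op 7 (insert('r')): buffer="jjjsrrrjr" (len 9), cursors c1@7 c2@7 c3@7 c4@9, authorship 123.12344
Authorship (.=original, N=cursor N): 1 2 3 . 1 2 3 4 4
Index 1: author = 2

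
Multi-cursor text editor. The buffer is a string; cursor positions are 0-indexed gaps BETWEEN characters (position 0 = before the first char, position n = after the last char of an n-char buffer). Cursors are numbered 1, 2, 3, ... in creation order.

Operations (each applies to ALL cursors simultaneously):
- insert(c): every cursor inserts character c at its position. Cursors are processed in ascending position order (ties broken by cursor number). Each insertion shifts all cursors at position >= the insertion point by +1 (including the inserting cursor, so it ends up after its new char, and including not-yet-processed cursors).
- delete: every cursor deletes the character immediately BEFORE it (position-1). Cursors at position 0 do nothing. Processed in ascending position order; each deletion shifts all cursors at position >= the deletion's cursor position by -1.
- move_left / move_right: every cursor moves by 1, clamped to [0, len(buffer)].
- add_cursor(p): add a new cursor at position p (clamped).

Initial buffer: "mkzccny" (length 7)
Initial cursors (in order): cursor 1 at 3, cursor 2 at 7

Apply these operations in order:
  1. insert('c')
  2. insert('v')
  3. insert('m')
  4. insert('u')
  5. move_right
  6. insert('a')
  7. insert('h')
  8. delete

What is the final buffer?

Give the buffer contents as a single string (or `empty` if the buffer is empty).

After op 1 (insert('c')): buffer="mkzcccnyc" (len 9), cursors c1@4 c2@9, authorship ...1....2
After op 2 (insert('v')): buffer="mkzcvccnycv" (len 11), cursors c1@5 c2@11, authorship ...11....22
After op 3 (insert('m')): buffer="mkzcvmccnycvm" (len 13), cursors c1@6 c2@13, authorship ...111....222
After op 4 (insert('u')): buffer="mkzcvmuccnycvmu" (len 15), cursors c1@7 c2@15, authorship ...1111....2222
After op 5 (move_right): buffer="mkzcvmuccnycvmu" (len 15), cursors c1@8 c2@15, authorship ...1111....2222
After op 6 (insert('a')): buffer="mkzcvmucacnycvmua" (len 17), cursors c1@9 c2@17, authorship ...1111.1...22222
After op 7 (insert('h')): buffer="mkzcvmucahcnycvmuah" (len 19), cursors c1@10 c2@19, authorship ...1111.11...222222
After op 8 (delete): buffer="mkzcvmucacnycvmua" (len 17), cursors c1@9 c2@17, authorship ...1111.1...22222

Answer: mkzcvmucacnycvmua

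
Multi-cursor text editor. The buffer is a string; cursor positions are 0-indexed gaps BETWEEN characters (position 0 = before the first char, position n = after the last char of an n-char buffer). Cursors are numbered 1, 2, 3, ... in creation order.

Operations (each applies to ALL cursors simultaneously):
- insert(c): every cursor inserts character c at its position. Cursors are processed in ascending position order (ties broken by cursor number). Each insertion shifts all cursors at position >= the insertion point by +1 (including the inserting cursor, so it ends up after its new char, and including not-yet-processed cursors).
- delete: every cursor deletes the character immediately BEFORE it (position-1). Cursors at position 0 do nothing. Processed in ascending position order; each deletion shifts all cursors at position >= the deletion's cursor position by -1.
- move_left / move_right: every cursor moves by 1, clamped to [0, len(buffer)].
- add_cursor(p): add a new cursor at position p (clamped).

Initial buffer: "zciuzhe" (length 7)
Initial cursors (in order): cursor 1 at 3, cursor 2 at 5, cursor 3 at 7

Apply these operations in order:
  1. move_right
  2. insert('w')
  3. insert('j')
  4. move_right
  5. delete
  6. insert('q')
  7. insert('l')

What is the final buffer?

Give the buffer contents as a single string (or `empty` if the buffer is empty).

Answer: zciuwjqlhwjqlwql

Derivation:
After op 1 (move_right): buffer="zciuzhe" (len 7), cursors c1@4 c2@6 c3@7, authorship .......
After op 2 (insert('w')): buffer="zciuwzhwew" (len 10), cursors c1@5 c2@8 c3@10, authorship ....1..2.3
After op 3 (insert('j')): buffer="zciuwjzhwjewj" (len 13), cursors c1@6 c2@10 c3@13, authorship ....11..22.33
After op 4 (move_right): buffer="zciuwjzhwjewj" (len 13), cursors c1@7 c2@11 c3@13, authorship ....11..22.33
After op 5 (delete): buffer="zciuwjhwjw" (len 10), cursors c1@6 c2@9 c3@10, authorship ....11.223
After op 6 (insert('q')): buffer="zciuwjqhwjqwq" (len 13), cursors c1@7 c2@11 c3@13, authorship ....111.22233
After op 7 (insert('l')): buffer="zciuwjqlhwjqlwql" (len 16), cursors c1@8 c2@13 c3@16, authorship ....1111.2222333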